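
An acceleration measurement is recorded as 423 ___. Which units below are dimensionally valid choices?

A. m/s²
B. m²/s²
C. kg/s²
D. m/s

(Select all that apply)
A

acceleration has SI base units: m / s^2

Checking each option against m / s^2:
  A. m/s²: ✓ matches
  B. m²/s²: ✗ does not match
  C. kg/s²: ✗ does not match
  D. m/s: ✗ does not match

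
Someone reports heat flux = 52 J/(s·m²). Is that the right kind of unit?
Yes

heat flux has SI base units: kg / s^3
J/(s·m²) reduces to the same SI base units, so it is a valid unit for heat flux.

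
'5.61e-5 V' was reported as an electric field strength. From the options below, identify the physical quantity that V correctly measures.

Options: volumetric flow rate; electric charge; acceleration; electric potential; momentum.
electric potential

electric field strength should have units dimensionally equivalent to kg * m / (A * s^3) (e.g. V/m).
The given unit 'V' reduces to kg * m^2 / (A * s^3). Of the listed options, that is the dimensionality of electric potential.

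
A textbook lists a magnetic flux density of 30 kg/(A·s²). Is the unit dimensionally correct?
Yes

magnetic flux density has SI base units: kg / (A * s^2)
kg/(A·s²) reduces to the same SI base units, so it is a valid unit for magnetic flux density.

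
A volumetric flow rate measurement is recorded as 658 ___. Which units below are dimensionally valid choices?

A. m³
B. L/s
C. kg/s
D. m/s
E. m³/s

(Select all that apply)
B, E

volumetric flow rate has SI base units: m^3 / s

Checking each option against m^3 / s:
  A. m³: ✗ does not match
  B. L/s: ✓ matches
  C. kg/s: ✗ does not match
  D. m/s: ✗ does not match
  E. m³/s: ✓ matches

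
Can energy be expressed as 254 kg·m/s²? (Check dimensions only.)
No

energy has SI base units: kg * m^2 / s^2
kg·m/s² does NOT reduce to kg * m^2 / s^2; a valid unit for energy would be e.g. J.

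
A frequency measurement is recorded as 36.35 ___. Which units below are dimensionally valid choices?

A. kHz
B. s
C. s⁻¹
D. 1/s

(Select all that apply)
A, C, D

frequency has SI base units: 1 / s

Checking each option against 1 / s:
  A. kHz: ✓ matches
  B. s: ✗ does not match
  C. s⁻¹: ✓ matches
  D. 1/s: ✓ matches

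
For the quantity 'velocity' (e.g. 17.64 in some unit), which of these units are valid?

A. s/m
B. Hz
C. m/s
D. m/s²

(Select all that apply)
C

velocity has SI base units: m / s

Checking each option against m / s:
  A. s/m: ✗ does not match
  B. Hz: ✗ does not match
  C. m/s: ✓ matches
  D. m/s²: ✗ does not match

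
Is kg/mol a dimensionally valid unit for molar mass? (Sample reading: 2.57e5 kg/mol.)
Yes

molar mass has SI base units: kg / mol
kg/mol reduces to the same SI base units, so it is a valid unit for molar mass.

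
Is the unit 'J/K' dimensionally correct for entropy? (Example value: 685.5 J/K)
Yes

entropy has SI base units: kg * m^2 / (s^2 * K)
J/K reduces to the same SI base units, so it is a valid unit for entropy.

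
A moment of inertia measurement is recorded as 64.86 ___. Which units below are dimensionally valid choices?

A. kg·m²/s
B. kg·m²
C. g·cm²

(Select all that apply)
B, C

moment of inertia has SI base units: kg * m^2

Checking each option against kg * m^2:
  A. kg·m²/s: ✗ does not match
  B. kg·m²: ✓ matches
  C. g·cm²: ✓ matches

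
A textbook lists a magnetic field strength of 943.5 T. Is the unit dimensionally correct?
No

magnetic field strength has SI base units: A / m
T does NOT reduce to A / m; a valid unit for magnetic field strength would be e.g. A/m.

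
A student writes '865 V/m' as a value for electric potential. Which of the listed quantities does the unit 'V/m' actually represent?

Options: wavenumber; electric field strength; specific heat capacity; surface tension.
electric field strength

electric potential should have units dimensionally equivalent to kg * m^2 / (A * s^3) (e.g. V).
The given unit 'V/m' reduces to kg * m / (A * s^3). Of the listed options, that is the dimensionality of electric field strength.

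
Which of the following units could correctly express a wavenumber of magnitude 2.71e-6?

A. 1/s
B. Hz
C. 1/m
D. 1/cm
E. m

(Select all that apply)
C, D

wavenumber has SI base units: 1 / m

Checking each option against 1 / m:
  A. 1/s: ✗ does not match
  B. Hz: ✗ does not match
  C. 1/m: ✓ matches
  D. 1/cm: ✓ matches
  E. m: ✗ does not match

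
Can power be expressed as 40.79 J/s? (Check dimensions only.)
Yes

power has SI base units: kg * m^2 / s^3
J/s reduces to the same SI base units, so it is a valid unit for power.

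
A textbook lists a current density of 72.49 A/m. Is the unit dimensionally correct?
No

current density has SI base units: A / m^2
A/m does NOT reduce to A / m^2; a valid unit for current density would be e.g. A/m².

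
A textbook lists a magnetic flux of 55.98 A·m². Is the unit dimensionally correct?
No

magnetic flux has SI base units: kg * m^2 / (A * s^2)
A·m² does NOT reduce to kg * m^2 / (A * s^2); a valid unit for magnetic flux would be e.g. Wb.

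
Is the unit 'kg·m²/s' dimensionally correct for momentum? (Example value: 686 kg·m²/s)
No

momentum has SI base units: kg * m / s
kg·m²/s does NOT reduce to kg * m / s; a valid unit for momentum would be e.g. kg·m/s.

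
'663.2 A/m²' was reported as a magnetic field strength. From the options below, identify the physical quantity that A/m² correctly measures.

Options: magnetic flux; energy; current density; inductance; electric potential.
current density

magnetic field strength should have units dimensionally equivalent to A / m (e.g. A/m).
The given unit 'A/m²' reduces to A / m^2. Of the listed options, that is the dimensionality of current density.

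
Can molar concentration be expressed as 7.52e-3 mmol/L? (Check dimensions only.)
Yes

molar concentration has SI base units: mol / m^3
mmol/L reduces to the same SI base units, so it is a valid unit for molar concentration.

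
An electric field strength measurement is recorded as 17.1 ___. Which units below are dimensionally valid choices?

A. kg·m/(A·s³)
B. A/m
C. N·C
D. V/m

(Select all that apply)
A, D

electric field strength has SI base units: kg * m / (A * s^3)

Checking each option against kg * m / (A * s^3):
  A. kg·m/(A·s³): ✓ matches
  B. A/m: ✗ does not match
  C. N·C: ✗ does not match
  D. V/m: ✓ matches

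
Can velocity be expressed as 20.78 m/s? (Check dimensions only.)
Yes

velocity has SI base units: m / s
m/s reduces to the same SI base units, so it is a valid unit for velocity.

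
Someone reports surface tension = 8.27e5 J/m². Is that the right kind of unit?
Yes

surface tension has SI base units: kg / s^2
J/m² reduces to the same SI base units, so it is a valid unit for surface tension.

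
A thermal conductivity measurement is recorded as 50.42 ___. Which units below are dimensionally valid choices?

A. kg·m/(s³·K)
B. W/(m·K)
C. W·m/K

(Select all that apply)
A, B

thermal conductivity has SI base units: kg * m / (s^3 * K)

Checking each option against kg * m / (s^3 * K):
  A. kg·m/(s³·K): ✓ matches
  B. W/(m·K): ✓ matches
  C. W·m/K: ✗ does not match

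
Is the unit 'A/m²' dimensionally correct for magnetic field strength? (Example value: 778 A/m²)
No

magnetic field strength has SI base units: A / m
A/m² does NOT reduce to A / m; a valid unit for magnetic field strength would be e.g. A/m.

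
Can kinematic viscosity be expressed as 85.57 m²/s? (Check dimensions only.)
Yes

kinematic viscosity has SI base units: m^2 / s
m²/s reduces to the same SI base units, so it is a valid unit for kinematic viscosity.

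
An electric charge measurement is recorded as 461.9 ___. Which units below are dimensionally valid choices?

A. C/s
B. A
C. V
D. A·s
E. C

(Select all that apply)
D, E

electric charge has SI base units: A * s

Checking each option against A * s:
  A. C/s: ✗ does not match
  B. A: ✗ does not match
  C. V: ✗ does not match
  D. A·s: ✓ matches
  E. C: ✓ matches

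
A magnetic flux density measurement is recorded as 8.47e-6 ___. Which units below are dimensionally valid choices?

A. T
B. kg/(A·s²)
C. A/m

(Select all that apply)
A, B

magnetic flux density has SI base units: kg / (A * s^2)

Checking each option against kg / (A * s^2):
  A. T: ✓ matches
  B. kg/(A·s²): ✓ matches
  C. A/m: ✗ does not match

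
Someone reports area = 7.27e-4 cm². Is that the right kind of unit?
Yes

area has SI base units: m^2
cm² reduces to the same SI base units, so it is a valid unit for area.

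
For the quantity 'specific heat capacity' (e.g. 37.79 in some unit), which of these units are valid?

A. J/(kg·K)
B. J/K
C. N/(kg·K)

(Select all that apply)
A

specific heat capacity has SI base units: m^2 / (s^2 * K)

Checking each option against m^2 / (s^2 * K):
  A. J/(kg·K): ✓ matches
  B. J/K: ✗ does not match
  C. N/(kg·K): ✗ does not match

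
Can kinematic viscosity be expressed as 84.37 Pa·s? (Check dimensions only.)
No

kinematic viscosity has SI base units: m^2 / s
Pa·s does NOT reduce to m^2 / s; a valid unit for kinematic viscosity would be e.g. m²/s.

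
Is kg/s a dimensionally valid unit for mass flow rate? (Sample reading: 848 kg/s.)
Yes

mass flow rate has SI base units: kg / s
kg/s reduces to the same SI base units, so it is a valid unit for mass flow rate.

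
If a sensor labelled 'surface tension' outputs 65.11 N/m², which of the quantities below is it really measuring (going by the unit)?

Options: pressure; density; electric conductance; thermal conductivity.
pressure

surface tension should have units dimensionally equivalent to kg / s^2 (e.g. N/m).
The given unit 'N/m²' reduces to kg / (m * s^2). Of the listed options, that is the dimensionality of pressure.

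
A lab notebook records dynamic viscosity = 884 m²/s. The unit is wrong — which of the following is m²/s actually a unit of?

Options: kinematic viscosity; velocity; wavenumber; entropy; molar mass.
kinematic viscosity

dynamic viscosity should have units dimensionally equivalent to kg / (m * s) (e.g. Pa·s).
The given unit 'm²/s' reduces to m^2 / s. Of the listed options, that is the dimensionality of kinematic viscosity.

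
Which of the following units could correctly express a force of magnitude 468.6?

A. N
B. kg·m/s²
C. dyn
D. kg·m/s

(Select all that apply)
A, B, C

force has SI base units: kg * m / s^2

Checking each option against kg * m / s^2:
  A. N: ✓ matches
  B. kg·m/s²: ✓ matches
  C. dyn: ✓ matches
  D. kg·m/s: ✗ does not match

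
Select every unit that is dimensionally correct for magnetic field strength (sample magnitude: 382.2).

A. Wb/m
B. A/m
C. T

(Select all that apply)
B

magnetic field strength has SI base units: A / m

Checking each option against A / m:
  A. Wb/m: ✗ does not match
  B. A/m: ✓ matches
  C. T: ✗ does not match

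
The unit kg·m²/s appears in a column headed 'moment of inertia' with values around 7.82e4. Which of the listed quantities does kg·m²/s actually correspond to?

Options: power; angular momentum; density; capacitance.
angular momentum

moment of inertia should have units dimensionally equivalent to kg * m^2 (e.g. kg·m²).
The given unit 'kg·m²/s' reduces to kg * m^2 / s. Of the listed options, that is the dimensionality of angular momentum.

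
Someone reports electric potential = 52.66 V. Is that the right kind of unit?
Yes

electric potential has SI base units: kg * m^2 / (A * s^3)
V reduces to the same SI base units, so it is a valid unit for electric potential.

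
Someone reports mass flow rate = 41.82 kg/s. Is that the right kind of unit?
Yes

mass flow rate has SI base units: kg / s
kg/s reduces to the same SI base units, so it is a valid unit for mass flow rate.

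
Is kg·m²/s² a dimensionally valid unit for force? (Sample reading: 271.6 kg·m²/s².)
No

force has SI base units: kg * m / s^2
kg·m²/s² does NOT reduce to kg * m / s^2; a valid unit for force would be e.g. N.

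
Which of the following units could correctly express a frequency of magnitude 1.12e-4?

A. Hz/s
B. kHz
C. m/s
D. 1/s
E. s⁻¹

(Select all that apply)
B, D, E

frequency has SI base units: 1 / s

Checking each option against 1 / s:
  A. Hz/s: ✗ does not match
  B. kHz: ✓ matches
  C. m/s: ✗ does not match
  D. 1/s: ✓ matches
  E. s⁻¹: ✓ matches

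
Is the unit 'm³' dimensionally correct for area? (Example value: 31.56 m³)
No

area has SI base units: m^2
m³ does NOT reduce to m^2; a valid unit for area would be e.g. m².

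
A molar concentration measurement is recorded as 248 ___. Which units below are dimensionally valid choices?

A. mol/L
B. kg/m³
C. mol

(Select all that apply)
A

molar concentration has SI base units: mol / m^3

Checking each option against mol / m^3:
  A. mol/L: ✓ matches
  B. kg/m³: ✗ does not match
  C. mol: ✗ does not match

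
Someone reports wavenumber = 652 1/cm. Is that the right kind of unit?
Yes

wavenumber has SI base units: 1 / m
1/cm reduces to the same SI base units, so it is a valid unit for wavenumber.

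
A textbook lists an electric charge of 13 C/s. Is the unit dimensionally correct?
No

electric charge has SI base units: A * s
C/s does NOT reduce to A * s; a valid unit for electric charge would be e.g. C.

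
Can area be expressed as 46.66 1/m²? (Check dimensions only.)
No

area has SI base units: m^2
1/m² does NOT reduce to m^2; a valid unit for area would be e.g. m².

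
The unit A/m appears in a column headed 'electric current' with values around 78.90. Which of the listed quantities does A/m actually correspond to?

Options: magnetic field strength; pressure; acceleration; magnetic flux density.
magnetic field strength

electric current should have units dimensionally equivalent to A (e.g. A).
The given unit 'A/m' reduces to A / m. Of the listed options, that is the dimensionality of magnetic field strength.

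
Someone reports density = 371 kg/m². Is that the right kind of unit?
No

density has SI base units: kg / m^3
kg/m² does NOT reduce to kg / m^3; a valid unit for density would be e.g. kg/m³.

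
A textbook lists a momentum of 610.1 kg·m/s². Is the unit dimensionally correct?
No

momentum has SI base units: kg * m / s
kg·m/s² does NOT reduce to kg * m / s; a valid unit for momentum would be e.g. kg·m/s.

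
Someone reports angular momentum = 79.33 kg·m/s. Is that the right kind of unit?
No

angular momentum has SI base units: kg * m^2 / s
kg·m/s does NOT reduce to kg * m^2 / s; a valid unit for angular momentum would be e.g. kg·m²/s.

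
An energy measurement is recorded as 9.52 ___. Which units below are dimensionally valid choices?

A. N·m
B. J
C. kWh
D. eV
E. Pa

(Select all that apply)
A, B, C, D

energy has SI base units: kg * m^2 / s^2

Checking each option against kg * m^2 / s^2:
  A. N·m: ✓ matches
  B. J: ✓ matches
  C. kWh: ✓ matches
  D. eV: ✓ matches
  E. Pa: ✗ does not match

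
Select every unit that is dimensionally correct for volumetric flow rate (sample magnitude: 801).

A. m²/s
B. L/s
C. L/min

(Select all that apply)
B, C

volumetric flow rate has SI base units: m^3 / s

Checking each option against m^3 / s:
  A. m²/s: ✗ does not match
  B. L/s: ✓ matches
  C. L/min: ✓ matches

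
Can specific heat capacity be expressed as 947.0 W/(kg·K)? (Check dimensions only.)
No

specific heat capacity has SI base units: m^2 / (s^2 * K)
W/(kg·K) does NOT reduce to m^2 / (s^2 * K); a valid unit for specific heat capacity would be e.g. J/(kg·K).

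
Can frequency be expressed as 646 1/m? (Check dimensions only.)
No

frequency has SI base units: 1 / s
1/m does NOT reduce to 1 / s; a valid unit for frequency would be e.g. Hz.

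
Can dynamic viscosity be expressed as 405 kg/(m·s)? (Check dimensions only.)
Yes

dynamic viscosity has SI base units: kg / (m * s)
kg/(m·s) reduces to the same SI base units, so it is a valid unit for dynamic viscosity.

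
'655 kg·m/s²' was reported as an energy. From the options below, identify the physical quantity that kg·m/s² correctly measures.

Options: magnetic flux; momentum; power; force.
force

energy should have units dimensionally equivalent to kg * m^2 / s^2 (e.g. J).
The given unit 'kg·m/s²' reduces to kg * m / s^2. Of the listed options, that is the dimensionality of force.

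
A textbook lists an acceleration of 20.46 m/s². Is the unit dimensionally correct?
Yes

acceleration has SI base units: m / s^2
m/s² reduces to the same SI base units, so it is a valid unit for acceleration.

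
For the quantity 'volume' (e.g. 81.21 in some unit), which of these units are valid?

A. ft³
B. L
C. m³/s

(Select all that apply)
A, B

volume has SI base units: m^3

Checking each option against m^3:
  A. ft³: ✓ matches
  B. L: ✓ matches
  C. m³/s: ✗ does not match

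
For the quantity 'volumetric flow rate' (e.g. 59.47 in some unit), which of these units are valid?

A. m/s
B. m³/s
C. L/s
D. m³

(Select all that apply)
B, C

volumetric flow rate has SI base units: m^3 / s

Checking each option against m^3 / s:
  A. m/s: ✗ does not match
  B. m³/s: ✓ matches
  C. L/s: ✓ matches
  D. m³: ✗ does not match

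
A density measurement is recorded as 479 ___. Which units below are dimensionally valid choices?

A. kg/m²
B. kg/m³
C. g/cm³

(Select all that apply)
B, C

density has SI base units: kg / m^3

Checking each option against kg / m^3:
  A. kg/m²: ✗ does not match
  B. kg/m³: ✓ matches
  C. g/cm³: ✓ matches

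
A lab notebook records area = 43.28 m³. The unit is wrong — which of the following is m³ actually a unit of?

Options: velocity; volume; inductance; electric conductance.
volume

area should have units dimensionally equivalent to m^2 (e.g. m²).
The given unit 'm³' reduces to m^3. Of the listed options, that is the dimensionality of volume.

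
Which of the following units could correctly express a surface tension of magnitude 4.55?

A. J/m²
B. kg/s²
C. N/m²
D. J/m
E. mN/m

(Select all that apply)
A, B, E

surface tension has SI base units: kg / s^2

Checking each option against kg / s^2:
  A. J/m²: ✓ matches
  B. kg/s²: ✓ matches
  C. N/m²: ✗ does not match
  D. J/m: ✗ does not match
  E. mN/m: ✓ matches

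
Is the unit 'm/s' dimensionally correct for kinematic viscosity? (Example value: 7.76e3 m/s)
No

kinematic viscosity has SI base units: m^2 / s
m/s does NOT reduce to m^2 / s; a valid unit for kinematic viscosity would be e.g. m²/s.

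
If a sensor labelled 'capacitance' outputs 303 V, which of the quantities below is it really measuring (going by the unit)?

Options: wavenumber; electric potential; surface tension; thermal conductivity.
electric potential

capacitance should have units dimensionally equivalent to A^2 * s^4 / (kg * m^2) (e.g. F).
The given unit 'V' reduces to kg * m^2 / (A * s^3). Of the listed options, that is the dimensionality of electric potential.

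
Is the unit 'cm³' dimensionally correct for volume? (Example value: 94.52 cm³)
Yes

volume has SI base units: m^3
cm³ reduces to the same SI base units, so it is a valid unit for volume.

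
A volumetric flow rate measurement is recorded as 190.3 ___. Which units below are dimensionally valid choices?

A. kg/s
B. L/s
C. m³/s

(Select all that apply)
B, C

volumetric flow rate has SI base units: m^3 / s

Checking each option against m^3 / s:
  A. kg/s: ✗ does not match
  B. L/s: ✓ matches
  C. m³/s: ✓ matches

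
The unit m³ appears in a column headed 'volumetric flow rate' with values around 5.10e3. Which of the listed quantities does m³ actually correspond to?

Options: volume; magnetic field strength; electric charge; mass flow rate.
volume

volumetric flow rate should have units dimensionally equivalent to m^3 / s (e.g. m³/s).
The given unit 'm³' reduces to m^3. Of the listed options, that is the dimensionality of volume.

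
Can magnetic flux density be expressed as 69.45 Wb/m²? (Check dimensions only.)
Yes

magnetic flux density has SI base units: kg / (A * s^2)
Wb/m² reduces to the same SI base units, so it is a valid unit for magnetic flux density.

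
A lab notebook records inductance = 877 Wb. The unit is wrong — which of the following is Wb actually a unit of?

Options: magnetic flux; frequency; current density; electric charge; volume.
magnetic flux

inductance should have units dimensionally equivalent to kg * m^2 / (A^2 * s^2) (e.g. H).
The given unit 'Wb' reduces to kg * m^2 / (A * s^2). Of the listed options, that is the dimensionality of magnetic flux.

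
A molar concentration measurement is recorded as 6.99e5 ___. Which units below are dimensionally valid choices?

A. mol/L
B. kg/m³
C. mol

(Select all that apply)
A

molar concentration has SI base units: mol / m^3

Checking each option against mol / m^3:
  A. mol/L: ✓ matches
  B. kg/m³: ✗ does not match
  C. mol: ✗ does not match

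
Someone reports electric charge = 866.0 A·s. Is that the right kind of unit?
Yes

electric charge has SI base units: A * s
A·s reduces to the same SI base units, so it is a valid unit for electric charge.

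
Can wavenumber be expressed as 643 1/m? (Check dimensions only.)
Yes

wavenumber has SI base units: 1 / m
1/m reduces to the same SI base units, so it is a valid unit for wavenumber.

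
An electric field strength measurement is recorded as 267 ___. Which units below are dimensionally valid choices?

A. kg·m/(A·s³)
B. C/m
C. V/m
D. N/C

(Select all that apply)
A, C, D

electric field strength has SI base units: kg * m / (A * s^3)

Checking each option against kg * m / (A * s^3):
  A. kg·m/(A·s³): ✓ matches
  B. C/m: ✗ does not match
  C. V/m: ✓ matches
  D. N/C: ✓ matches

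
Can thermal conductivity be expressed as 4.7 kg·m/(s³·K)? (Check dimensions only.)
Yes

thermal conductivity has SI base units: kg * m / (s^3 * K)
kg·m/(s³·K) reduces to the same SI base units, so it is a valid unit for thermal conductivity.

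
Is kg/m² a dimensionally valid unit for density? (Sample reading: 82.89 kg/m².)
No

density has SI base units: kg / m^3
kg/m² does NOT reduce to kg / m^3; a valid unit for density would be e.g. kg/m³.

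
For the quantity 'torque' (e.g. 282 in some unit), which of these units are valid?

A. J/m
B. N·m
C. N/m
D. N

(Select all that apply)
B

torque has SI base units: kg * m^2 / s^2

Checking each option against kg * m^2 / s^2:
  A. J/m: ✗ does not match
  B. N·m: ✓ matches
  C. N/m: ✗ does not match
  D. N: ✗ does not match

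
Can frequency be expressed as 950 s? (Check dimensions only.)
No

frequency has SI base units: 1 / s
s does NOT reduce to 1 / s; a valid unit for frequency would be e.g. Hz.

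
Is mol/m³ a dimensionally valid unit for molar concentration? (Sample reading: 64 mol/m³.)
Yes

molar concentration has SI base units: mol / m^3
mol/m³ reduces to the same SI base units, so it is a valid unit for molar concentration.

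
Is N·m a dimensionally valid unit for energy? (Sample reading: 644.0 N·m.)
Yes

energy has SI base units: kg * m^2 / s^2
N·m reduces to the same SI base units, so it is a valid unit for energy.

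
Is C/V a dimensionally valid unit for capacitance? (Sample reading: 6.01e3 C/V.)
Yes

capacitance has SI base units: A^2 * s^4 / (kg * m^2)
C/V reduces to the same SI base units, so it is a valid unit for capacitance.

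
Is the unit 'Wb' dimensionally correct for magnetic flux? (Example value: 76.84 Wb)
Yes

magnetic flux has SI base units: kg * m^2 / (A * s^2)
Wb reduces to the same SI base units, so it is a valid unit for magnetic flux.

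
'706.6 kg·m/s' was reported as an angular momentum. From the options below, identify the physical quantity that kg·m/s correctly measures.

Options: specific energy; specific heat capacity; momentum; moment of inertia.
momentum

angular momentum should have units dimensionally equivalent to kg * m^2 / s (e.g. kg·m²/s).
The given unit 'kg·m/s' reduces to kg * m / s. Of the listed options, that is the dimensionality of momentum.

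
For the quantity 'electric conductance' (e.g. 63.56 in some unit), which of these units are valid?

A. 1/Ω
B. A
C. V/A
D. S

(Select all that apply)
A, D

electric conductance has SI base units: A^2 * s^3 / (kg * m^2)

Checking each option against A^2 * s^3 / (kg * m^2):
  A. 1/Ω: ✓ matches
  B. A: ✗ does not match
  C. V/A: ✗ does not match
  D. S: ✓ matches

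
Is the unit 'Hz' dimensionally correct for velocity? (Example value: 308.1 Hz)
No

velocity has SI base units: m / s
Hz does NOT reduce to m / s; a valid unit for velocity would be e.g. m/s.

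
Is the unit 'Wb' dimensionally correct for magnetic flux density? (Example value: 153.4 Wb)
No

magnetic flux density has SI base units: kg / (A * s^2)
Wb does NOT reduce to kg / (A * s^2); a valid unit for magnetic flux density would be e.g. T.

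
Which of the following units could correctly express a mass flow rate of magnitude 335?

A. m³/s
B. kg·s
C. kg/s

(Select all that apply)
C

mass flow rate has SI base units: kg / s

Checking each option against kg / s:
  A. m³/s: ✗ does not match
  B. kg·s: ✗ does not match
  C. kg/s: ✓ matches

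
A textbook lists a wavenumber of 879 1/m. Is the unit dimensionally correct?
Yes

wavenumber has SI base units: 1 / m
1/m reduces to the same SI base units, so it is a valid unit for wavenumber.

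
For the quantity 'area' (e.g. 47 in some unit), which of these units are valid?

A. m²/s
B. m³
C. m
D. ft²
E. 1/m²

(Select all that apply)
D

area has SI base units: m^2

Checking each option against m^2:
  A. m²/s: ✗ does not match
  B. m³: ✗ does not match
  C. m: ✗ does not match
  D. ft²: ✓ matches
  E. 1/m²: ✗ does not match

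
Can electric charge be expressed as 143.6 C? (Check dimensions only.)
Yes

electric charge has SI base units: A * s
C reduces to the same SI base units, so it is a valid unit for electric charge.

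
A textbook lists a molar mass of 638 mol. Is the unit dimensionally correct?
No

molar mass has SI base units: kg / mol
mol does NOT reduce to kg / mol; a valid unit for molar mass would be e.g. kg/mol.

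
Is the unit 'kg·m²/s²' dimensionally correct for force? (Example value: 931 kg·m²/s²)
No

force has SI base units: kg * m / s^2
kg·m²/s² does NOT reduce to kg * m / s^2; a valid unit for force would be e.g. N.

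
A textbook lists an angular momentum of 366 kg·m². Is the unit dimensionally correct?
No

angular momentum has SI base units: kg * m^2 / s
kg·m² does NOT reduce to kg * m^2 / s; a valid unit for angular momentum would be e.g. kg·m²/s.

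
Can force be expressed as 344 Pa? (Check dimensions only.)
No

force has SI base units: kg * m / s^2
Pa does NOT reduce to kg * m / s^2; a valid unit for force would be e.g. N.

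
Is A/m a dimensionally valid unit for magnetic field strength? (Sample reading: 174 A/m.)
Yes

magnetic field strength has SI base units: A / m
A/m reduces to the same SI base units, so it is a valid unit for magnetic field strength.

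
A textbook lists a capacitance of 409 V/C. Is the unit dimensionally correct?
No

capacitance has SI base units: A^2 * s^4 / (kg * m^2)
V/C does NOT reduce to A^2 * s^4 / (kg * m^2); a valid unit for capacitance would be e.g. F.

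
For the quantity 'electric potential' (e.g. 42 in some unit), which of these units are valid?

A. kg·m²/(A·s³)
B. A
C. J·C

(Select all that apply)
A

electric potential has SI base units: kg * m^2 / (A * s^3)

Checking each option against kg * m^2 / (A * s^3):
  A. kg·m²/(A·s³): ✓ matches
  B. A: ✗ does not match
  C. J·C: ✗ does not match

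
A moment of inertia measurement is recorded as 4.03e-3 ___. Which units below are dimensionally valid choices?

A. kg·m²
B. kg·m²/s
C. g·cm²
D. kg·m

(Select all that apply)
A, C

moment of inertia has SI base units: kg * m^2

Checking each option against kg * m^2:
  A. kg·m²: ✓ matches
  B. kg·m²/s: ✗ does not match
  C. g·cm²: ✓ matches
  D. kg·m: ✗ does not match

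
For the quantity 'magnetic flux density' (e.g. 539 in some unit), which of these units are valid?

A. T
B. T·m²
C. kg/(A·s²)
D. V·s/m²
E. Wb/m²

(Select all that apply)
A, C, D, E

magnetic flux density has SI base units: kg / (A * s^2)

Checking each option against kg / (A * s^2):
  A. T: ✓ matches
  B. T·m²: ✗ does not match
  C. kg/(A·s²): ✓ matches
  D. V·s/m²: ✓ matches
  E. Wb/m²: ✓ matches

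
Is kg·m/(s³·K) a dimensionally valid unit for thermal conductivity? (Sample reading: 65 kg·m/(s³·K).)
Yes

thermal conductivity has SI base units: kg * m / (s^3 * K)
kg·m/(s³·K) reduces to the same SI base units, so it is a valid unit for thermal conductivity.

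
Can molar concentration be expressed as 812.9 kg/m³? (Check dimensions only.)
No

molar concentration has SI base units: mol / m^3
kg/m³ does NOT reduce to mol / m^3; a valid unit for molar concentration would be e.g. mol/m³.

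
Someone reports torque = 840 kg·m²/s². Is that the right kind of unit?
Yes

torque has SI base units: kg * m^2 / s^2
kg·m²/s² reduces to the same SI base units, so it is a valid unit for torque.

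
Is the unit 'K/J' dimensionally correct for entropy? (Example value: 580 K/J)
No

entropy has SI base units: kg * m^2 / (s^2 * K)
K/J does NOT reduce to kg * m^2 / (s^2 * K); a valid unit for entropy would be e.g. J/K.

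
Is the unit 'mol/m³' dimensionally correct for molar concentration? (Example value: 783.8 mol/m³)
Yes

molar concentration has SI base units: mol / m^3
mol/m³ reduces to the same SI base units, so it is a valid unit for molar concentration.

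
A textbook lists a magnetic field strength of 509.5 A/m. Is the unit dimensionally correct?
Yes

magnetic field strength has SI base units: A / m
A/m reduces to the same SI base units, so it is a valid unit for magnetic field strength.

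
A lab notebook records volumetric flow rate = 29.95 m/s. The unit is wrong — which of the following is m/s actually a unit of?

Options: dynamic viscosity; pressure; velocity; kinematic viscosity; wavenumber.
velocity

volumetric flow rate should have units dimensionally equivalent to m^3 / s (e.g. m³/s).
The given unit 'm/s' reduces to m / s. Of the listed options, that is the dimensionality of velocity.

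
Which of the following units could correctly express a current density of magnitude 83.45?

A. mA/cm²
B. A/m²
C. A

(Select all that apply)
A, B

current density has SI base units: A / m^2

Checking each option against A / m^2:
  A. mA/cm²: ✓ matches
  B. A/m²: ✓ matches
  C. A: ✗ does not match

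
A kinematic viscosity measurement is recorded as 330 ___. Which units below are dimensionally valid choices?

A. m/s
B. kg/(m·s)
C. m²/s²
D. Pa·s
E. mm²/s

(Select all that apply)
E

kinematic viscosity has SI base units: m^2 / s

Checking each option against m^2 / s:
  A. m/s: ✗ does not match
  B. kg/(m·s): ✗ does not match
  C. m²/s²: ✗ does not match
  D. Pa·s: ✗ does not match
  E. mm²/s: ✓ matches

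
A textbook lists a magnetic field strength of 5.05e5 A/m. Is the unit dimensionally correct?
Yes

magnetic field strength has SI base units: A / m
A/m reduces to the same SI base units, so it is a valid unit for magnetic field strength.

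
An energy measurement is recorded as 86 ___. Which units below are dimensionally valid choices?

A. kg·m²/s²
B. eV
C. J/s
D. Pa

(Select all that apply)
A, B

energy has SI base units: kg * m^2 / s^2

Checking each option against kg * m^2 / s^2:
  A. kg·m²/s²: ✓ matches
  B. eV: ✓ matches
  C. J/s: ✗ does not match
  D. Pa: ✗ does not match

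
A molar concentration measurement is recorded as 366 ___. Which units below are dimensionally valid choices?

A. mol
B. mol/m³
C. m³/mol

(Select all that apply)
B

molar concentration has SI base units: mol / m^3

Checking each option against mol / m^3:
  A. mol: ✗ does not match
  B. mol/m³: ✓ matches
  C. m³/mol: ✗ does not match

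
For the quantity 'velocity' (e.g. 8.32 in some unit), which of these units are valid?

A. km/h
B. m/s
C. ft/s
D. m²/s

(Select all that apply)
A, B, C

velocity has SI base units: m / s

Checking each option against m / s:
  A. km/h: ✓ matches
  B. m/s: ✓ matches
  C. ft/s: ✓ matches
  D. m²/s: ✗ does not match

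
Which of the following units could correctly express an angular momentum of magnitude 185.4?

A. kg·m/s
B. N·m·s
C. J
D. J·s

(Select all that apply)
B, D

angular momentum has SI base units: kg * m^2 / s

Checking each option against kg * m^2 / s:
  A. kg·m/s: ✗ does not match
  B. N·m·s: ✓ matches
  C. J: ✗ does not match
  D. J·s: ✓ matches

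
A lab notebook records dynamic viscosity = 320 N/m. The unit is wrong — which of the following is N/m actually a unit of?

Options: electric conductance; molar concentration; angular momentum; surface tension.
surface tension

dynamic viscosity should have units dimensionally equivalent to kg / (m * s) (e.g. Pa·s).
The given unit 'N/m' reduces to kg / s^2. Of the listed options, that is the dimensionality of surface tension.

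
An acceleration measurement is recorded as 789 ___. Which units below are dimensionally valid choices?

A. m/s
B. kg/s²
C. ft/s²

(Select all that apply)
C

acceleration has SI base units: m / s^2

Checking each option against m / s^2:
  A. m/s: ✗ does not match
  B. kg/s²: ✗ does not match
  C. ft/s²: ✓ matches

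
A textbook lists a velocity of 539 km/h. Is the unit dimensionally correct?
Yes

velocity has SI base units: m / s
km/h reduces to the same SI base units, so it is a valid unit for velocity.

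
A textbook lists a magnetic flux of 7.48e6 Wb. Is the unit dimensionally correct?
Yes

magnetic flux has SI base units: kg * m^2 / (A * s^2)
Wb reduces to the same SI base units, so it is a valid unit for magnetic flux.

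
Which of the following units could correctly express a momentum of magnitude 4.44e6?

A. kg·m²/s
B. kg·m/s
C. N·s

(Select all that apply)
B, C

momentum has SI base units: kg * m / s

Checking each option against kg * m / s:
  A. kg·m²/s: ✗ does not match
  B. kg·m/s: ✓ matches
  C. N·s: ✓ matches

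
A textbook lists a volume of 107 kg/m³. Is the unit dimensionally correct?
No

volume has SI base units: m^3
kg/m³ does NOT reduce to m^3; a valid unit for volume would be e.g. m³.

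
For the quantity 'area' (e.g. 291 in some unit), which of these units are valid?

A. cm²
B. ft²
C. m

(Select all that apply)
A, B

area has SI base units: m^2

Checking each option against m^2:
  A. cm²: ✓ matches
  B. ft²: ✓ matches
  C. m: ✗ does not match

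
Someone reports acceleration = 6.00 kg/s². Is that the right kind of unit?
No

acceleration has SI base units: m / s^2
kg/s² does NOT reduce to m / s^2; a valid unit for acceleration would be e.g. m/s².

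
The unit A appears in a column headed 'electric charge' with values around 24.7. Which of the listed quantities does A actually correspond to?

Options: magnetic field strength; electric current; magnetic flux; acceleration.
electric current

electric charge should have units dimensionally equivalent to A * s (e.g. C).
The given unit 'A' reduces to A. Of the listed options, that is the dimensionality of electric current.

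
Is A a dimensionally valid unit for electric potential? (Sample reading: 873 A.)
No

electric potential has SI base units: kg * m^2 / (A * s^3)
A does NOT reduce to kg * m^2 / (A * s^3); a valid unit for electric potential would be e.g. V.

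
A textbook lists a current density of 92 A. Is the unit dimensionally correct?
No

current density has SI base units: A / m^2
A does NOT reduce to A / m^2; a valid unit for current density would be e.g. A/m².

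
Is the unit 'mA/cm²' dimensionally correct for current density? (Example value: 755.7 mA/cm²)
Yes

current density has SI base units: A / m^2
mA/cm² reduces to the same SI base units, so it is a valid unit for current density.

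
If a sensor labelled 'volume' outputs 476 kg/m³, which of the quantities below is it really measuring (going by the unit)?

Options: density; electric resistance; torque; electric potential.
density

volume should have units dimensionally equivalent to m^3 (e.g. m³).
The given unit 'kg/m³' reduces to kg / m^3. Of the listed options, that is the dimensionality of density.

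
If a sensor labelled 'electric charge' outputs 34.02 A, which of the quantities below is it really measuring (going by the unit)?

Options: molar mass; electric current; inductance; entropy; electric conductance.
electric current

electric charge should have units dimensionally equivalent to A * s (e.g. C).
The given unit 'A' reduces to A. Of the listed options, that is the dimensionality of electric current.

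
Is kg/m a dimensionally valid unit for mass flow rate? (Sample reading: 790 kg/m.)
No

mass flow rate has SI base units: kg / s
kg/m does NOT reduce to kg / s; a valid unit for mass flow rate would be e.g. kg/s.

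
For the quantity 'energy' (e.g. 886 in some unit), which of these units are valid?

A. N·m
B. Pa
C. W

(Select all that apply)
A

energy has SI base units: kg * m^2 / s^2

Checking each option against kg * m^2 / s^2:
  A. N·m: ✓ matches
  B. Pa: ✗ does not match
  C. W: ✗ does not match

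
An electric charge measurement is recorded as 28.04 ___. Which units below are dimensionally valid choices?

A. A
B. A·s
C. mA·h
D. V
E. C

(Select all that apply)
B, C, E

electric charge has SI base units: A * s

Checking each option against A * s:
  A. A: ✗ does not match
  B. A·s: ✓ matches
  C. mA·h: ✓ matches
  D. V: ✗ does not match
  E. C: ✓ matches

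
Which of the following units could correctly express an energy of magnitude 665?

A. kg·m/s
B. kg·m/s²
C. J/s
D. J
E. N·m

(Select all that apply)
D, E

energy has SI base units: kg * m^2 / s^2

Checking each option against kg * m^2 / s^2:
  A. kg·m/s: ✗ does not match
  B. kg·m/s²: ✗ does not match
  C. J/s: ✗ does not match
  D. J: ✓ matches
  E. N·m: ✓ matches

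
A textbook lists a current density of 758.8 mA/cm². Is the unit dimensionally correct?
Yes

current density has SI base units: A / m^2
mA/cm² reduces to the same SI base units, so it is a valid unit for current density.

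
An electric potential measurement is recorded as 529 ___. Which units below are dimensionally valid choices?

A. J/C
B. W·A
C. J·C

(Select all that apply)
A

electric potential has SI base units: kg * m^2 / (A * s^3)

Checking each option against kg * m^2 / (A * s^3):
  A. J/C: ✓ matches
  B. W·A: ✗ does not match
  C. J·C: ✗ does not match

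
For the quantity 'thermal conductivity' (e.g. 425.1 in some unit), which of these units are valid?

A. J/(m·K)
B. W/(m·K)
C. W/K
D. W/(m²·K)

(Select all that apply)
B

thermal conductivity has SI base units: kg * m / (s^3 * K)

Checking each option against kg * m / (s^3 * K):
  A. J/(m·K): ✗ does not match
  B. W/(m·K): ✓ matches
  C. W/K: ✗ does not match
  D. W/(m²·K): ✗ does not match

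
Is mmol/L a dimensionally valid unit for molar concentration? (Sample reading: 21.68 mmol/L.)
Yes

molar concentration has SI base units: mol / m^3
mmol/L reduces to the same SI base units, so it is a valid unit for molar concentration.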